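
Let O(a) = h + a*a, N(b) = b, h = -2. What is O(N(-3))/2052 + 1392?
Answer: 2856391/2052 ≈ 1392.0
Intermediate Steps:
O(a) = -2 + a**2 (O(a) = -2 + a*a = -2 + a**2)
O(N(-3))/2052 + 1392 = (-2 + (-3)**2)/2052 + 1392 = (-2 + 9)*(1/2052) + 1392 = 7*(1/2052) + 1392 = 7/2052 + 1392 = 2856391/2052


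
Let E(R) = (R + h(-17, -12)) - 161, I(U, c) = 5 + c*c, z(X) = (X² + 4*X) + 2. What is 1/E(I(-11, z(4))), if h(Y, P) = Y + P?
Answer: 1/971 ≈ 0.0010299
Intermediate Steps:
h(Y, P) = P + Y
z(X) = 2 + X² + 4*X
I(U, c) = 5 + c²
E(R) = -190 + R (E(R) = (R + (-12 - 17)) - 161 = (R - 29) - 161 = (-29 + R) - 161 = -190 + R)
1/E(I(-11, z(4))) = 1/(-190 + (5 + (2 + 4² + 4*4)²)) = 1/(-190 + (5 + (2 + 16 + 16)²)) = 1/(-190 + (5 + 34²)) = 1/(-190 + (5 + 1156)) = 1/(-190 + 1161) = 1/971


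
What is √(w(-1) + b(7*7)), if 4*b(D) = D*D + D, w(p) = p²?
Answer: √2454/2 ≈ 24.769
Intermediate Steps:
b(D) = D/4 + D²/4 (b(D) = (D*D + D)/4 = (D² + D)/4 = (D + D²)/4 = D/4 + D²/4)
√(w(-1) + b(7*7)) = √((-1)² + (7*7)*(1 + 7*7)/4) = √(1 + (¼)*49*(1 + 49)) = √(1 + (¼)*49*50) = √(1 + 1225/2) = √(1227/2) = √2454/2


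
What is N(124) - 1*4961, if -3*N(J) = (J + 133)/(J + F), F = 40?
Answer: -2441069/492 ≈ -4961.5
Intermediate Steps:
N(J) = -(133 + J)/(3*(40 + J)) (N(J) = -(J + 133)/(3*(J + 40)) = -(133 + J)/(3*(40 + J)))
N(124) - 1*4961 = (-133 - 1*124)/(3*(40 + 124)) - 1*4961 = (1/3)*(-133 - 124)/164 - 4961 = (1/3)*(1/164)*(-257) - 4961 = -257/492 - 4961 = -2441069/492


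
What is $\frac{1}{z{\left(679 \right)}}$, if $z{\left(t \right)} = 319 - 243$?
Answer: $\frac{1}{76} \approx 0.013158$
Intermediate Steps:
$z{\left(t \right)} = 76$
$\frac{1}{z{\left(679 \right)}} = \frac{1}{76}$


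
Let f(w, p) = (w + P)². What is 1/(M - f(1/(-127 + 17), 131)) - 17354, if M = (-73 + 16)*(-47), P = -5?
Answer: -557276824746/32112299 ≈ -17354.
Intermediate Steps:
M = 2679 (M = -57*(-47) = 2679)
f(w, p) = (-5 + w)² (f(w, p) = (w - 5)² = (-5 + w)²)
1/(M - f(1/(-127 + 17), 131)) - 17354 = 1/(2679 - (-5 + 1/(-127 + 17))²) - 17354 = 1/(2679 - (-5 + 1/(-110))²) - 17354 = 1/(2679 - (-5 - 1/110)²) - 17354 = 1/(2679 - (-551/110)²) - 17354 = 1/(2679 - 1*303601/12100) - 17354 = 1/(2679 - 303601/12100) - 17354 = 1/(32112299/12100) - 17354 = 12100/32112299 - 17354 = -557276824746/32112299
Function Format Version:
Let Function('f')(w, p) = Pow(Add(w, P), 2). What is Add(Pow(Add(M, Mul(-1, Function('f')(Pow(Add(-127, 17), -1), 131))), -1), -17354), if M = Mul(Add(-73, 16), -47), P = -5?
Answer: Rational(-557276824746, 32112299) ≈ -17354.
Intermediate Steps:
M = 2679 (M = Mul(-57, -47) = 2679)
Function('f')(w, p) = Pow(Add(-5, w), 2) (Function('f')(w, p) = Pow(Add(w, -5), 2) = Pow(Add(-5, w), 2))
Add(Pow(Add(M, Mul(-1, Function('f')(Pow(Add(-127, 17), -1), 131))), -1), -17354) = Add(Pow(Add(2679, Mul(-1, Pow(Add(-5, Pow(Add(-127, 17), -1)), 2))), -1), -17354) = Add(Pow(Add(2679, Mul(-1, Pow(Add(-5, Pow(-110, -1)), 2))), -1), -17354) = Add(Pow(Add(2679, Mul(-1, Pow(Add(-5, Rational(-1, 110)), 2))), -1), -17354) = Add(Pow(Add(2679, Mul(-1, Pow(Rational(-551, 110), 2))), -1), -17354) = Add(Pow(Add(2679, Mul(-1, Rational(303601, 12100))), -1), -17354) = Add(Pow(Add(2679, Rational(-303601, 12100)), -1), -17354) = Add(Pow(Rational(32112299, 12100), -1), -17354) = Add(Rational(12100, 32112299), -17354) = Rational(-557276824746, 32112299)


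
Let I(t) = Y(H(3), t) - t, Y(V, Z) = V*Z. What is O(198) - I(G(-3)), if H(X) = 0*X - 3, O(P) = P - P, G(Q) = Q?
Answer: -12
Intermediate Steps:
O(P) = 0
H(X) = -3 (H(X) = 0 - 3 = -3)
I(t) = -4*t (I(t) = -3*t - t = -4*t)
O(198) - I(G(-3)) = 0 - (-4)*(-3) = 0 - 1*12 = 0 - 12 = -12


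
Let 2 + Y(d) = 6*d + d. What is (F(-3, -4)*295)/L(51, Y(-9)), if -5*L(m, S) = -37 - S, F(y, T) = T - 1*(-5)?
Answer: -1475/28 ≈ -52.679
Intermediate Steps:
Y(d) = -2 + 7*d (Y(d) = -2 + (6*d + d) = -2 + 7*d)
F(y, T) = 5 + T (F(y, T) = T + 5 = 5 + T)
L(m, S) = 37/5 + S/5 (L(m, S) = -(-37 - S)/5 = 37/5 + S/5)
(F(-3, -4)*295)/L(51, Y(-9)) = ((5 - 4)*295)/(37/5 + (-2 + 7*(-9))/5) = (1*295)/(37/5 + (-2 - 63)/5) = 295/(37/5 + (⅕)*(-65)) = 295/(37/5 - 13) = 295/(-28/5) = 295*(-5/28) = -1475/28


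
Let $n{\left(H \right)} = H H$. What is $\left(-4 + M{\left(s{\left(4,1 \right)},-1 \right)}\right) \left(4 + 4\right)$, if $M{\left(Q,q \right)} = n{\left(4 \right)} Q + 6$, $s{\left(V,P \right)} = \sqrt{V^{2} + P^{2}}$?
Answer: $16 + 128 \sqrt{17} \approx 543.76$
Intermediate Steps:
$n{\left(H \right)} = H^{2}$
$s{\left(V,P \right)} = \sqrt{P^{2} + V^{2}}$
$M{\left(Q,q \right)} = 6 + 16 Q$ ($M{\left(Q,q \right)} = 4^{2} Q + 6 = 16 Q + 6 = 6 + 16 Q$)
$\left(-4 + M{\left(s{\left(4,1 \right)},-1 \right)}\right) \left(4 + 4\right) = \left(-4 + \left(6 + 16 \sqrt{1^{2} + 4^{2}}\right)\right) \left(4 + 4\right) = \left(-4 + \left(6 + 16 \sqrt{1 + 16}\right)\right) 8 = \left(-4 + \left(6 + 16 \sqrt{17}\right)\right) 8 = \left(2 + 16 \sqrt{17}\right) 8 = 16 + 128 \sqrt{17}$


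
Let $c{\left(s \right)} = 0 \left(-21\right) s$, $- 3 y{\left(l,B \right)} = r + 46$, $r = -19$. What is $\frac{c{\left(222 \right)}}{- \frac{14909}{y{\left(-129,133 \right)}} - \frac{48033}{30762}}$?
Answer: $0$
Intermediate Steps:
$y{\left(l,B \right)} = -9$ ($y{\left(l,B \right)} = - \frac{-19 + 46}{3} = \left(- \frac{1}{3}\right) 27 = -9$)
$c{\left(s \right)} = 0$ ($c{\left(s \right)} = 0 s = 0$)
$\frac{c{\left(222 \right)}}{- \frac{14909}{y{\left(-129,133 \right)}} - \frac{48033}{30762}} = \frac{0}{- \frac{14909}{-9} - \frac{48033}{30762}} = \frac{0}{\left(-14909\right) \left(- \frac{1}{9}\right) - \frac{5337}{3418}} = \frac{0}{\frac{14909}{9} - \frac{5337}{3418}} = \frac{0}{\frac{50910929}{30762}} = 0 \cdot \frac{30762}{50910929} = 0$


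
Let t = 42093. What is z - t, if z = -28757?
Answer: -70850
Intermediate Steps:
z - t = -28757 - 1*42093 = -28757 - 42093 = -70850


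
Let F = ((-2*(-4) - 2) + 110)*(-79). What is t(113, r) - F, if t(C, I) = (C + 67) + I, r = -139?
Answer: 9205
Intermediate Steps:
t(C, I) = 67 + C + I (t(C, I) = (67 + C) + I = 67 + C + I)
F = -9164 (F = ((8 - 2) + 110)*(-79) = (6 + 110)*(-79) = 116*(-79) = -9164)
t(113, r) - F = (67 + 113 - 139) - 1*(-9164) = 41 + 9164 = 9205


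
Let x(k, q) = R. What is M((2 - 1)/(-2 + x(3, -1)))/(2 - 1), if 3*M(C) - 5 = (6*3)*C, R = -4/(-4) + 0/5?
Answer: -13/3 ≈ -4.3333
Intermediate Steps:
R = 1 (R = -4*(-¼) + 0*(⅕) = 1 + 0 = 1)
x(k, q) = 1
M(C) = 5/3 + 6*C (M(C) = 5/3 + ((6*3)*C)/3 = 5/3 + (18*C)/3 = 5/3 + 6*C)
M((2 - 1)/(-2 + x(3, -1)))/(2 - 1) = (5/3 + 6*((2 - 1)/(-2 + 1)))/(2 - 1) = (5/3 + 6*(1/(-1)))/1 = 1*(5/3 + 6*(1*(-1))) = 1*(5/3 + 6*(-1)) = 1*(5/3 - 6) = 1*(-13/3) = -13/3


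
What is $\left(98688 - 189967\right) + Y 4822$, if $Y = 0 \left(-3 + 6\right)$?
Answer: $-91279$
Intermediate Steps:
$Y = 0$ ($Y = 0 \cdot 3 = 0$)
$\left(98688 - 189967\right) + Y 4822 = \left(98688 - 189967\right) + 0 \cdot 4822 = -91279 + 0 = -91279$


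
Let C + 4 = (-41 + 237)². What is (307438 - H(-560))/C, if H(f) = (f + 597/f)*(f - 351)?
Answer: -12674243/2390080 ≈ -5.3029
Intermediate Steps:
H(f) = (-351 + f)*(f + 597/f) (H(f) = (f + 597/f)*(-351 + f) = (-351 + f)*(f + 597/f))
C = 38412 (C = -4 + (-41 + 237)² = -4 + 196² = -4 + 38416 = 38412)
(307438 - H(-560))/C = (307438 - (597 + (-560)² - 209547/(-560) - 351*(-560)))/38412 = (307438 - (597 + 313600 - 209547*(-1/560) + 196560))*(1/38412) = (307438 - (597 + 313600 + 209547/560 + 196560))*(1/38412) = (307438 - 1*286233467/560)*(1/38412) = (307438 - 286233467/560)*(1/38412) = -114068187/560*1/38412 = -12674243/2390080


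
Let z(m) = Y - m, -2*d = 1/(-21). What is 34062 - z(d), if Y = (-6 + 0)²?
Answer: 1429093/42 ≈ 34026.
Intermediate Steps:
d = 1/42 (d = -½/(-21) = -½*(-1/21) = 1/42 ≈ 0.023810)
Y = 36 (Y = (-6)² = 36)
z(m) = 36 - m
34062 - z(d) = 34062 - (36 - 1*1/42) = 34062 - (36 - 1/42) = 34062 - 1*1511/42 = 34062 - 1511/42 = 1429093/42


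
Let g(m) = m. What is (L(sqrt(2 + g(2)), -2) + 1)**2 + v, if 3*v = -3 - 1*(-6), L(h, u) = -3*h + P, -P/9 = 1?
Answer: 197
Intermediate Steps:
P = -9 (P = -9*1 = -9)
L(h, u) = -9 - 3*h (L(h, u) = -3*h - 9 = -9 - 3*h)
v = 1 (v = (-3 - 1*(-6))/3 = (-3 + 6)/3 = (1/3)*3 = 1)
(L(sqrt(2 + g(2)), -2) + 1)**2 + v = ((-9 - 3*sqrt(2 + 2)) + 1)**2 + 1 = ((-9 - 3*sqrt(4)) + 1)**2 + 1 = ((-9 - 3*2) + 1)**2 + 1 = ((-9 - 6) + 1)**2 + 1 = (-15 + 1)**2 + 1 = (-14)**2 + 1 = 196 + 1 = 197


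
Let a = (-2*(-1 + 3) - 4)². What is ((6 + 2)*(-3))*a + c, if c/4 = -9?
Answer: -1572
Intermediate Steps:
c = -36 (c = 4*(-9) = -36)
a = 64 (a = (-2*2 - 4)² = (-4 - 4)² = (-8)² = 64)
((6 + 2)*(-3))*a + c = ((6 + 2)*(-3))*64 - 36 = (8*(-3))*64 - 36 = -24*64 - 36 = -1536 - 36 = -1572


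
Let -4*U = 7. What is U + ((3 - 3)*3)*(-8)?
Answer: -7/4 ≈ -1.7500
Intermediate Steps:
U = -7/4 (U = -¼*7 = -7/4 ≈ -1.7500)
U + ((3 - 3)*3)*(-8) = -7/4 + ((3 - 3)*3)*(-8) = -7/4 + (0*3)*(-8) = -7/4 + 0*(-8) = -7/4 + 0 = -7/4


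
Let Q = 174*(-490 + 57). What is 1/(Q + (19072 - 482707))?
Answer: -1/538977 ≈ -1.8554e-6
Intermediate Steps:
Q = -75342 (Q = 174*(-433) = -75342)
1/(Q + (19072 - 482707)) = 1/(-75342 + (19072 - 482707)) = 1/(-75342 - 463635) = 1/(-538977) = -1/538977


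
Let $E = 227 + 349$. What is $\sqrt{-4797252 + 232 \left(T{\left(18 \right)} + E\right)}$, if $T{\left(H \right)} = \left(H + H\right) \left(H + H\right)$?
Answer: $6 i \sqrt{121193} \approx 2088.8 i$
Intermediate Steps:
$T{\left(H \right)} = 4 H^{2}$ ($T{\left(H \right)} = 2 H 2 H = 4 H^{2}$)
$E = 576$
$\sqrt{-4797252 + 232 \left(T{\left(18 \right)} + E\right)} = \sqrt{-4797252 + 232 \left(4 \cdot 18^{2} + 576\right)} = \sqrt{-4797252 + 232 \left(4 \cdot 324 + 576\right)} = \sqrt{-4797252 + 232 \left(1296 + 576\right)} = \sqrt{-4797252 + 232 \cdot 1872} = \sqrt{-4797252 + 434304} = \sqrt{-4362948} = 6 i \sqrt{121193}$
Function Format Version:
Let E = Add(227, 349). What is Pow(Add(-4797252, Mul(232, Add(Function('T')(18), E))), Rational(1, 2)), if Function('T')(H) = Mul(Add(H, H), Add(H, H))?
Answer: Mul(6, I, Pow(121193, Rational(1, 2))) ≈ Mul(2088.8, I)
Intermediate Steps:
Function('T')(H) = Mul(4, Pow(H, 2)) (Function('T')(H) = Mul(Mul(2, H), Mul(2, H)) = Mul(4, Pow(H, 2)))
E = 576
Pow(Add(-4797252, Mul(232, Add(Function('T')(18), E))), Rational(1, 2)) = Pow(Add(-4797252, Mul(232, Add(Mul(4, Pow(18, 2)), 576))), Rational(1, 2)) = Pow(Add(-4797252, Mul(232, Add(Mul(4, 324), 576))), Rational(1, 2)) = Pow(Add(-4797252, Mul(232, Add(1296, 576))), Rational(1, 2)) = Pow(Add(-4797252, Mul(232, 1872)), Rational(1, 2)) = Pow(Add(-4797252, 434304), Rational(1, 2)) = Pow(-4362948, Rational(1, 2)) = Mul(6, I, Pow(121193, Rational(1, 2)))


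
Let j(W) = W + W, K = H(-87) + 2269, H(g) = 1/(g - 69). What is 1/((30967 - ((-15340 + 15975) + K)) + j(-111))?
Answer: 156/4343197 ≈ 3.5918e-5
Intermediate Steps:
H(g) = 1/(-69 + g)
K = 353963/156 (K = 1/(-69 - 87) + 2269 = 1/(-156) + 2269 = -1/156 + 2269 = 353963/156 ≈ 2269.0)
j(W) = 2*W
1/((30967 - ((-15340 + 15975) + K)) + j(-111)) = 1/((30967 - ((-15340 + 15975) + 353963/156)) + 2*(-111)) = 1/((30967 - (635 + 353963/156)) - 222) = 1/((30967 - 1*453023/156) - 222) = 1/((30967 - 453023/156) - 222) = 1/(4377829/156 - 222) = 1/(4343197/156) = 156/4343197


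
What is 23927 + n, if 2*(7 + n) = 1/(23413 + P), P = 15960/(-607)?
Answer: 679123771647/28391462 ≈ 23920.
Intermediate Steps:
P = -15960/607 (P = 15960*(-1/607) = -15960/607 ≈ -26.293)
n = -198739627/28391462 (n = -7 + 1/(2*(23413 - 15960/607)) = -7 + 1/(2*(14195731/607)) = -7 + (½)*(607/14195731) = -7 + 607/28391462 = -198739627/28391462 ≈ -7.0000)
23927 + n = 23927 - 198739627/28391462 = 679123771647/28391462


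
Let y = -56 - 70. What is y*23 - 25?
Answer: -2923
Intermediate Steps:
y = -126
y*23 - 25 = -126*23 - 25 = -2898 - 25 = -2923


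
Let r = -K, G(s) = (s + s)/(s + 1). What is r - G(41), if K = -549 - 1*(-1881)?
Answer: -28013/21 ≈ -1334.0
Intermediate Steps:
K = 1332 (K = -549 + 1881 = 1332)
G(s) = 2*s/(1 + s) (G(s) = (2*s)/(1 + s) = 2*s/(1 + s))
r = -1332 (r = -1*1332 = -1332)
r - G(41) = -1332 - 2*41/(1 + 41) = -1332 - 2*41/42 = -1332 - 1*41/21 = -1332 - 41/21 = -28013/21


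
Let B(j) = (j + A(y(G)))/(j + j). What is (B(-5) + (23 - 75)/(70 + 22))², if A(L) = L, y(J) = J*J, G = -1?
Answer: 361/13225 ≈ 0.027297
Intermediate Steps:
y(J) = J²
B(j) = (1 + j)/(2*j) (B(j) = (j + (-1)²)/(j + j) = (j + 1)/((2*j)) = (1 + j)*(1/(2*j)) = (1 + j)/(2*j))
(B(-5) + (23 - 75)/(70 + 22))² = ((½)*(1 - 5)/(-5) + (23 - 75)/(70 + 22))² = ((½)*(-⅕)*(-4) - 52/92)² = (⅖ - 52*1/92)² = (⅖ - 13/23)² = (-19/115)² = 361/13225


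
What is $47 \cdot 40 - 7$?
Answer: $1873$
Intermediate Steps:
$47 \cdot 40 - 7 = 1880 - 7 = 1873$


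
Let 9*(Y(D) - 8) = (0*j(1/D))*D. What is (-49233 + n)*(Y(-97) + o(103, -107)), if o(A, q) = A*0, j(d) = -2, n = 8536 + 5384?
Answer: -282504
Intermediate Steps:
n = 13920
o(A, q) = 0
Y(D) = 8 (Y(D) = 8 + ((0*(-2))*D)/9 = 8 + (0*D)/9 = 8 + (⅑)*0 = 8 + 0 = 8)
(-49233 + n)*(Y(-97) + o(103, -107)) = (-49233 + 13920)*(8 + 0) = -35313*8 = -282504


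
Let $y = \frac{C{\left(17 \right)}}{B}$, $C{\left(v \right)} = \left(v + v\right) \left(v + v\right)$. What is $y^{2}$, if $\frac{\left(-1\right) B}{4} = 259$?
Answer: $\frac{83521}{67081} \approx 1.2451$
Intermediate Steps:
$C{\left(v \right)} = 4 v^{2}$ ($C{\left(v \right)} = 2 v 2 v = 4 v^{2}$)
$B = -1036$ ($B = \left(-4\right) 259 = -1036$)
$y = - \frac{289}{259}$ ($y = \frac{4 \cdot 17^{2}}{-1036} = 4 \cdot 289 \left(- \frac{1}{1036}\right) = 1156 \left(- \frac{1}{1036}\right) = - \frac{289}{259} \approx -1.1158$)
$y^{2} = \left(- \frac{289}{259}\right)^{2} = \frac{83521}{67081}$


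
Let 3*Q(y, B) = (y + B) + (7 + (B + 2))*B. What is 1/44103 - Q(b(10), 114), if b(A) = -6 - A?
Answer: -207578119/44103 ≈ -4706.7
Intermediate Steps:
Q(y, B) = B/3 + y/3 + B*(9 + B)/3 (Q(y, B) = ((y + B) + (7 + (B + 2))*B)/3 = ((B + y) + (7 + (2 + B))*B)/3 = ((B + y) + (9 + B)*B)/3 = ((B + y) + B*(9 + B))/3 = (B + y + B*(9 + B))/3 = B/3 + y/3 + B*(9 + B)/3)
1/44103 - Q(b(10), 114) = 1/44103 - ((-6 - 1*10)/3 + (⅓)*114² + (10/3)*114) = 1/44103 - ((-6 - 10)/3 + (⅓)*12996 + 380) = 1/44103 - ((⅓)*(-16) + 4332 + 380) = 1/44103 - (-16/3 + 4332 + 380) = 1/44103 - 1*14120/3 = 1/44103 - 14120/3 = -207578119/44103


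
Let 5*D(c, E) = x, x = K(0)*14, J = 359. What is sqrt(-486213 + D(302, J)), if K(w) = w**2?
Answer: 13*I*sqrt(2877) ≈ 697.29*I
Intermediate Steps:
x = 0 (x = 0**2*14 = 0*14 = 0)
D(c, E) = 0 (D(c, E) = (1/5)*0 = 0)
sqrt(-486213 + D(302, J)) = sqrt(-486213 + 0) = sqrt(-486213) = 13*I*sqrt(2877)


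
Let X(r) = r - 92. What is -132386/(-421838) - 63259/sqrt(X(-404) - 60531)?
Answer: 66193/210919 + 63259*I*sqrt(61027)/61027 ≈ 0.31383 + 256.07*I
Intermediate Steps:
X(r) = -92 + r
-132386/(-421838) - 63259/sqrt(X(-404) - 60531) = -132386/(-421838) - 63259/sqrt((-92 - 404) - 60531) = -132386*(-1/421838) - 63259/sqrt(-496 - 60531) = 66193/210919 - 63259*(-I*sqrt(61027)/61027) = 66193/210919 - (-63259)*I*sqrt(61027)/61027 = 66193/210919 + 63259*I*sqrt(61027)/61027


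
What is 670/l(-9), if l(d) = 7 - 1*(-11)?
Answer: 335/9 ≈ 37.222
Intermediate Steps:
l(d) = 18 (l(d) = 7 + 11 = 18)
670/l(-9) = 670/18 = 670*(1/18) = 335/9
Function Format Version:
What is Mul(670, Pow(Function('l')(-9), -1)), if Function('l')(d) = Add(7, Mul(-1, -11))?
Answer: Rational(335, 9) ≈ 37.222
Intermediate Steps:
Function('l')(d) = 18 (Function('l')(d) = Add(7, 11) = 18)
Mul(670, Pow(Function('l')(-9), -1)) = Mul(670, Pow(18, -1)) = Mul(670, Rational(1, 18)) = Rational(335, 9)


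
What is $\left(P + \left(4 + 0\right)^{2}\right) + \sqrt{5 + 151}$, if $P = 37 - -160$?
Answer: $213 + 2 \sqrt{39} \approx 225.49$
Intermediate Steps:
$P = 197$ ($P = 37 + 160 = 197$)
$\left(P + \left(4 + 0\right)^{2}\right) + \sqrt{5 + 151} = \left(197 + \left(4 + 0\right)^{2}\right) + \sqrt{5 + 151} = \left(197 + 4^{2}\right) + \sqrt{156} = \left(197 + 16\right) + 2 \sqrt{39} = 213 + 2 \sqrt{39}$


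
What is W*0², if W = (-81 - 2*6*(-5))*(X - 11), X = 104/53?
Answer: 0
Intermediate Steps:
X = 104/53 (X = 104*(1/53) = 104/53 ≈ 1.9623)
W = 10059/53 (W = (-81 - 2*6*(-5))*(104/53 - 11) = (-81 - 12*(-5))*(-479/53) = (-81 + 60)*(-479/53) = -21*(-479/53) = 10059/53 ≈ 189.79)
W*0² = (10059/53)*0² = (10059/53)*0 = 0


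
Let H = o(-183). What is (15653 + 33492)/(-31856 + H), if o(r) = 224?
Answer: -49145/31632 ≈ -1.5536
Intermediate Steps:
H = 224
(15653 + 33492)/(-31856 + H) = (15653 + 33492)/(-31856 + 224) = 49145/(-31632) = 49145*(-1/31632) = -49145/31632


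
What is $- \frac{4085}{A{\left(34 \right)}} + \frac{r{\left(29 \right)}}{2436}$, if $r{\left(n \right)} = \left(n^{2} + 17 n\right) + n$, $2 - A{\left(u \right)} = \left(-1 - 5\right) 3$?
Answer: $- \frac{8555}{42} \approx -203.69$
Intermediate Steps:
$A{\left(u \right)} = 20$ ($A{\left(u \right)} = 2 - \left(-1 - 5\right) 3 = 2 - \left(-6\right) 3 = 2 - -18 = 2 + 18 = 20$)
$r{\left(n \right)} = n^{2} + 18 n$
$- \frac{4085}{A{\left(34 \right)}} + \frac{r{\left(29 \right)}}{2436} = - \frac{4085}{20} + \frac{29 \left(18 + 29\right)}{2436} = \left(-4085\right) \frac{1}{20} + 29 \cdot 47 \cdot \frac{1}{2436} = - \frac{817}{4} + 1363 \cdot \frac{1}{2436} = - \frac{817}{4} + \frac{47}{84} = - \frac{8555}{42}$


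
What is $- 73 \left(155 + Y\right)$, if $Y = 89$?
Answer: $-17812$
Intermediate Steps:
$- 73 \left(155 + Y\right) = - 73 \left(155 + 89\right) = \left(-73\right) 244 = -17812$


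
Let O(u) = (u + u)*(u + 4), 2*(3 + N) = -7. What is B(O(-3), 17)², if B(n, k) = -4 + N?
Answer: 441/4 ≈ 110.25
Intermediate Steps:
N = -13/2 (N = -3 + (½)*(-7) = -3 - 7/2 = -13/2 ≈ -6.5000)
O(u) = 2*u*(4 + u) (O(u) = (2*u)*(4 + u) = 2*u*(4 + u))
B(n, k) = -21/2 (B(n, k) = -4 - 13/2 = -21/2)
B(O(-3), 17)² = (-21/2)² = 441/4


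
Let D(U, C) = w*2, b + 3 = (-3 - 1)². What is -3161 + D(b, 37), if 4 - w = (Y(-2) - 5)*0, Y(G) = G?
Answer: -3153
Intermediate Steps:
b = 13 (b = -3 + (-3 - 1)² = -3 + (-4)² = -3 + 16 = 13)
w = 4 (w = 4 - (-2 - 5)*0 = 4 - (-7)*0 = 4 - 1*0 = 4 + 0 = 4)
D(U, C) = 8 (D(U, C) = 4*2 = 8)
-3161 + D(b, 37) = -3161 + 8 = -3153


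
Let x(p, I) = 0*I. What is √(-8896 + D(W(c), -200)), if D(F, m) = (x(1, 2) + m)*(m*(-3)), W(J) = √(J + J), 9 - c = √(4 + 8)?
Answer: 8*I*√2014 ≈ 359.02*I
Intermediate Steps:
x(p, I) = 0
c = 9 - 2*√3 (c = 9 - √(4 + 8) = 9 - √12 = 9 - 2*√3 ≈ 5.5359)
W(J) = √2*√J (W(J) = √(2*J) = √2*√J)
D(F, m) = -3*m² (D(F, m) = (0 + m)*(m*(-3)) = m*(-3*m) = -3*m²)
√(-8896 + D(W(c), -200)) = √(-8896 - 3*(-200)²) = √(-8896 - 3*40000) = √(-8896 - 120000) = √(-128896) = 8*I*√2014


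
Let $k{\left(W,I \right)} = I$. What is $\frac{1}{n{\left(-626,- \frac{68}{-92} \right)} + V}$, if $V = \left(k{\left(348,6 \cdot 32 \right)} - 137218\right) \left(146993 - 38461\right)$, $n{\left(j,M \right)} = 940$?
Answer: $- \frac{1}{14871704892} \approx -6.7242 \cdot 10^{-11}$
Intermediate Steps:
$V = -14871705832$ ($V = \left(6 \cdot 32 - 137218\right) \left(146993 - 38461\right) = \left(192 - 137218\right) 108532 = \left(-137026\right) 108532 = -14871705832$)
$\frac{1}{n{\left(-626,- \frac{68}{-92} \right)} + V} = \frac{1}{940 - 14871705832} = \frac{1}{-14871704892} = - \frac{1}{14871704892}$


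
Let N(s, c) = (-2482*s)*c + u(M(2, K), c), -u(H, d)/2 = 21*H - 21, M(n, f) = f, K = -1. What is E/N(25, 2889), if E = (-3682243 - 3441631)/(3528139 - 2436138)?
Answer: 3561937/97877341467183 ≈ 3.6392e-8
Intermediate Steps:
u(H, d) = 42 - 42*H (u(H, d) = -2*(21*H - 21) = -2*(-21 + 21*H) = 42 - 42*H)
E = -7123874/1092001 ≈ -6.5237
N(s, c) = 84 - 2482*c*s (N(s, c) = (-2482*s)*c + (42 - 42*(-1)) = -2482*c*s + (42 + 42) = -2482*c*s + 84 = 84 - 2482*c*s)
E/N(25, 2889) = -7123874/(1092001*(84 - 2482*2889*25)) = -7123874/(1092001*(84 - 179262450)) = -7123874/1092001/(-179262366) = -7123874/1092001*(-1/179262366) = 3561937/97877341467183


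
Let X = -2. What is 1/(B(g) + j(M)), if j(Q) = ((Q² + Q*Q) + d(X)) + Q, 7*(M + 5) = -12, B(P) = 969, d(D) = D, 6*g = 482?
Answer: 49/51472 ≈ 0.00095197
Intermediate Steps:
g = 241/3 (g = (⅙)*482 = 241/3 ≈ 80.333)
M = -47/7 (M = -5 + (⅐)*(-12) = -5 - 12/7 = -47/7 ≈ -6.7143)
j(Q) = -2 + Q + 2*Q² (j(Q) = ((Q² + Q*Q) - 2) + Q = ((Q² + Q²) - 2) + Q = (2*Q² - 2) + Q = (-2 + 2*Q²) + Q = -2 + Q + 2*Q²)
1/(B(g) + j(M)) = 1/(969 + (-2 - 47/7 + 2*(-47/7)²)) = 1/(969 + (-2 - 47/7 + 2*(2209/49))) = 1/(969 + (-2 - 47/7 + 4418/49)) = 1/(969 + 3991/49) = 1/(51472/49) = 49/51472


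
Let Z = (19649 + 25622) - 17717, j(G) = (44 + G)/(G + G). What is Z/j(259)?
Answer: 14272972/303 ≈ 47106.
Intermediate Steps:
j(G) = (44 + G)/(2*G) (j(G) = (44 + G)/((2*G)) = (44 + G)*(1/(2*G)) = (44 + G)/(2*G))
Z = 27554 (Z = 45271 - 17717 = 27554)
Z/j(259) = 27554/(((½)*(44 + 259)/259)) = 27554/(((½)*(1/259)*303)) = 27554/(303/518) = 27554*(518/303) = 14272972/303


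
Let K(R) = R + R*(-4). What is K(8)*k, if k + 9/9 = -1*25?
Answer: 624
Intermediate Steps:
k = -26 (k = -1 - 1*25 = -1 - 25 = -26)
K(R) = -3*R (K(R) = R - 4*R = -3*R)
K(8)*k = -3*8*(-26) = -24*(-26) = 624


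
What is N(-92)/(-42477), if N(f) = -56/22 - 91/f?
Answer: 525/14328908 ≈ 3.6639e-5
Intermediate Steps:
N(f) = -28/11 - 91/f (N(f) = -56*1/22 - 91/f = -28/11 - 91/f)
N(-92)/(-42477) = (-28/11 - 91/(-92))/(-42477) = (-28/11 - 91*(-1/92))*(-1/42477) = (-28/11 + 91/92)*(-1/42477) = -1575/1012*(-1/42477) = 525/14328908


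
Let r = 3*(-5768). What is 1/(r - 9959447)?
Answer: -1/9976751 ≈ -1.0023e-7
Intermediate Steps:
r = -17304
1/(r - 9959447) = 1/(-17304 - 9959447) = 1/(-9976751) = -1/9976751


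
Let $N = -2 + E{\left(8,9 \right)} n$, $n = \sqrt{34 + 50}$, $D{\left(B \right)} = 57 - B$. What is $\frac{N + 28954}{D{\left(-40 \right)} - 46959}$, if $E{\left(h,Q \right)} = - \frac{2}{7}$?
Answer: $- \frac{14476}{23431} + \frac{2 \sqrt{21}}{164017} \approx -0.61776$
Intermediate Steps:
$n = 2 \sqrt{21}$ ($n = \sqrt{84} = 2 \sqrt{21} \approx 9.1651$)
$E{\left(h,Q \right)} = - \frac{2}{7}$ ($E{\left(h,Q \right)} = \left(-2\right) \frac{1}{7} = - \frac{2}{7}$)
$N = -2 - \frac{4 \sqrt{21}}{7}$ ($N = -2 - \frac{2 \cdot 2 \sqrt{21}}{7} = -2 - \frac{4 \sqrt{21}}{7} \approx -4.6186$)
$\frac{N + 28954}{D{\left(-40 \right)} - 46959} = \frac{\left(-2 - \frac{4 \sqrt{21}}{7}\right) + 28954}{\left(57 - -40\right) - 46959} = \frac{28952 - \frac{4 \sqrt{21}}{7}}{\left(57 + 40\right) - 46959} = \frac{28952 - \frac{4 \sqrt{21}}{7}}{97 - 46959} = \frac{28952 - \frac{4 \sqrt{21}}{7}}{-46862} = \left(28952 - \frac{4 \sqrt{21}}{7}\right) \left(- \frac{1}{46862}\right) = - \frac{14476}{23431} + \frac{2 \sqrt{21}}{164017}$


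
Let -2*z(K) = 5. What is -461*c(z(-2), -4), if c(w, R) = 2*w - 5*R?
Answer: -6915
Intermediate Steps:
z(K) = -5/2 (z(K) = -½*5 = -5/2)
c(w, R) = -5*R + 2*w
-461*c(z(-2), -4) = -461*(-5*(-4) + 2*(-5/2)) = -461*(20 - 5) = -461*15 = -6915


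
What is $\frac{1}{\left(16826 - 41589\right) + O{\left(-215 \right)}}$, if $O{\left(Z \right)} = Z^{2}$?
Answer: $\frac{1}{21462} \approx 4.6594 \cdot 10^{-5}$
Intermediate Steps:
$\frac{1}{\left(16826 - 41589\right) + O{\left(-215 \right)}} = \frac{1}{\left(16826 - 41589\right) + \left(-215\right)^{2}} = \frac{1}{-24763 + 46225} = \frac{1}{21462}$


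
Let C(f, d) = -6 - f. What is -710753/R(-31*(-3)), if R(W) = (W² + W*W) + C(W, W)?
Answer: -710753/17199 ≈ -41.325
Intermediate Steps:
R(W) = -6 - W + 2*W² (R(W) = (W² + W*W) + (-6 - W) = (W² + W²) + (-6 - W) = 2*W² + (-6 - W) = -6 - W + 2*W²)
-710753/R(-31*(-3)) = -710753/(-6 - (-31)*(-3) + 2*(-31*(-3))²) = -710753/(-6 - 1*93 + 2*93²) = -710753/(-6 - 93 + 2*8649) = -710753/(-6 - 93 + 17298) = -710753/17199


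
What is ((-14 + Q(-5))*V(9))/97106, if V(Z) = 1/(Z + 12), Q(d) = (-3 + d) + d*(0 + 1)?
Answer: -9/679742 ≈ -1.3240e-5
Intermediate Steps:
Q(d) = -3 + 2*d (Q(d) = (-3 + d) + d*1 = (-3 + d) + d = -3 + 2*d)
V(Z) = 1/(12 + Z)
((-14 + Q(-5))*V(9))/97106 = ((-14 + (-3 + 2*(-5)))/(12 + 9))/97106 = ((-14 + (-3 - 10))/21)*(1/97106) = ((-14 - 13)*(1/21))*(1/97106) = -27*1/21*(1/97106) = -9/7*1/97106 = -9/679742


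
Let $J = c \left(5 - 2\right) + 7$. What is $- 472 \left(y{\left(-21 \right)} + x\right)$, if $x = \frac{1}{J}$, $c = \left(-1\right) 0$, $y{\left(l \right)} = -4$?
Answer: $\frac{12744}{7} \approx 1820.6$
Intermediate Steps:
$c = 0$
$J = 7$ ($J = 0 \left(5 - 2\right) + 7 = 0 \cdot 3 + 7 = 0 + 7 = 7$)
$x = \frac{1}{7} \approx 0.14286$
$- 472 \left(y{\left(-21 \right)} + x\right) = - 472 \left(-4 + \frac{1}{7}\right) = \left(-472\right) \left(- \frac{27}{7}\right) = \frac{12744}{7}$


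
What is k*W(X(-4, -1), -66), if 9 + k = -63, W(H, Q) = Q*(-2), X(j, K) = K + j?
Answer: -9504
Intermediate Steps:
W(H, Q) = -2*Q
k = -72 (k = -9 - 63 = -72)
k*W(X(-4, -1), -66) = -(-144)*(-66) = -72*132 = -9504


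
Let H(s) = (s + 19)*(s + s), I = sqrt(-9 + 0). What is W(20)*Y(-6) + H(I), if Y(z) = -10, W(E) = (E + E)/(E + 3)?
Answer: -814/23 + 114*I ≈ -35.391 + 114.0*I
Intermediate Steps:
W(E) = 2*E/(3 + E) (W(E) = (2*E)/(3 + E) = 2*E/(3 + E))
I = 3*I (I = sqrt(-9) = 3*I ≈ 3.0*I)
H(s) = 2*s*(19 + s) (H(s) = (19 + s)*(2*s) = 2*s*(19 + s))
W(20)*Y(-6) + H(I) = (2*20/(3 + 20))*(-10) + 2*(3*I)*(19 + 3*I) = (2*20/23)*(-10) + 6*I*(19 + 3*I) = (2*20*(1/23))*(-10) + 6*I*(19 + 3*I) = (40/23)*(-10) + 6*I*(19 + 3*I) = -400/23 + 6*I*(19 + 3*I)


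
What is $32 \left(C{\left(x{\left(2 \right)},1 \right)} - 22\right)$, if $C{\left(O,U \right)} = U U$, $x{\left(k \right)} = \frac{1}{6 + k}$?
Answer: $-672$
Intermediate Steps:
$C{\left(O,U \right)} = U^{2}$
$32 \left(C{\left(x{\left(2 \right)},1 \right)} - 22\right) = 32 \left(1^{2} - 22\right) = 32 \left(1 - 22\right) = 32 \left(-21\right) = -672$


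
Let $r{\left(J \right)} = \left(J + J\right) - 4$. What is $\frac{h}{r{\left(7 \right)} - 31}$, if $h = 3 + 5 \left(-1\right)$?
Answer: $\frac{2}{21} \approx 0.095238$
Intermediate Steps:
$r{\left(J \right)} = -4 + 2 J$ ($r{\left(J \right)} = 2 J - 4 = -4 + 2 J$)
$h = -2$ ($h = 3 - 5 = -2$)
$\frac{h}{r{\left(7 \right)} - 31} = - \frac{2}{\left(-4 + 2 \cdot 7\right) - 31} = - \frac{2}{\left(-4 + 14\right) - 31} = - \frac{2}{10 - 31} = - \frac{2}{-21} = \left(-2\right) \left(- \frac{1}{21}\right) = \frac{2}{21}$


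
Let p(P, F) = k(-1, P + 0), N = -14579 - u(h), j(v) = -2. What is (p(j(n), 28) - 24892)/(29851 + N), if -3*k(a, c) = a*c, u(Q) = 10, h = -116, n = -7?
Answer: -37339/22893 ≈ -1.6310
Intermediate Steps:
N = -14589 (N = -14579 - 1*10 = -14579 - 10 = -14589)
k(a, c) = -a*c/3
p(P, F) = P/3 (p(P, F) = -1/3*(-1)*(P + 0) = -1/3*(-1)*P = P/3)
(p(j(n), 28) - 24892)/(29851 + N) = ((1/3)*(-2) - 24892)/(29851 - 14589) = (-2/3 - 24892)/15262 = -74678/3*1/15262 = -37339/22893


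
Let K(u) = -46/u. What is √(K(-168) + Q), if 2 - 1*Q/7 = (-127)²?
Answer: I*√199135713/42 ≈ 335.99*I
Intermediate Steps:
Q = -112889 (Q = 14 - 7*(-127)² = 14 - 7*16129 = 14 - 112903 = -112889)
√(K(-168) + Q) = √(-46/(-168) - 112889) = √(-46*(-1/168) - 112889) = √(23/84 - 112889) = √(-9482653/84) = I*√199135713/42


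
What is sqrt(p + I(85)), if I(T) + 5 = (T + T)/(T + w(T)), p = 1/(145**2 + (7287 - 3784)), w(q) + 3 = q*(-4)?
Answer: I*sqrt(43714822067)/87892 ≈ 2.3788*I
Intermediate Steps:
w(q) = -3 - 4*q (w(q) = -3 + q*(-4) = -3 - 4*q)
p = 1/24528 (p = 1/(21025 + 3503) = 1/24528 ≈ 4.0770e-5)
I(T) = -5 + 2*T/(-3 - 3*T) (I(T) = -5 + (T + T)/(T + (-3 - 4*T)) = -5 + (2*T)/(-3 - 3*T) = -5 + 2*T/(-3 - 3*T))
sqrt(p + I(85)) = sqrt(1/24528 + (-15 - 17*85)/(3*(1 + 85))) = sqrt(1/24528 + (1/3)*(-15 - 1445)/86) = sqrt(1/24528 + (1/3)*(1/86)*(-1460)) = sqrt(1/24528 - 730/129) = sqrt(-1989479/351568) = I*sqrt(43714822067)/87892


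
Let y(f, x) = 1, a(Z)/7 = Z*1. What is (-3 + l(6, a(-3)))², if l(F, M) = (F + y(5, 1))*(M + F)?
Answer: 11664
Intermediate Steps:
a(Z) = 7*Z (a(Z) = 7*(Z*1) = 7*Z)
l(F, M) = (1 + F)*(F + M) (l(F, M) = (F + 1)*(M + F) = (1 + F)*(F + M))
(-3 + l(6, a(-3)))² = (-3 + (6 + 7*(-3) + 6² + 6*(7*(-3))))² = (-3 + (6 - 21 + 36 + 6*(-21)))² = (-3 + (6 - 21 + 36 - 126))² = (-3 - 105)² = (-108)² = 11664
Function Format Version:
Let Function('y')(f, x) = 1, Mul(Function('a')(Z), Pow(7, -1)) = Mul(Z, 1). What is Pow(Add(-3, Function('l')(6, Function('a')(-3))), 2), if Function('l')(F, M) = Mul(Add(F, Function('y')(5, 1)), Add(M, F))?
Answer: 11664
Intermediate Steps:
Function('a')(Z) = Mul(7, Z) (Function('a')(Z) = Mul(7, Mul(Z, 1)) = Mul(7, Z))
Function('l')(F, M) = Mul(Add(1, F), Add(F, M)) (Function('l')(F, M) = Mul(Add(F, 1), Add(M, F)) = Mul(Add(1, F), Add(F, M)))
Pow(Add(-3, Function('l')(6, Function('a')(-3))), 2) = Pow(Add(-3, Add(6, Mul(7, -3), Pow(6, 2), Mul(6, Mul(7, -3)))), 2) = Pow(Add(-3, Add(6, -21, 36, Mul(6, -21))), 2) = Pow(Add(-3, Add(6, -21, 36, -126)), 2) = Pow(Add(-3, -105), 2) = Pow(-108, 2) = 11664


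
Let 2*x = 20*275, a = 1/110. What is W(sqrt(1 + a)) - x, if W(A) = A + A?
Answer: -2750 + sqrt(12210)/55 ≈ -2748.0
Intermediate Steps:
a = 1/110 ≈ 0.0090909
W(A) = 2*A
x = 2750 (x = (20*275)/2 = (1/2)*5500 = 2750)
W(sqrt(1 + a)) - x = 2*sqrt(1 + 1/110) - 1*2750 = 2*sqrt(111/110) - 2750 = 2*(sqrt(12210)/110) - 2750 = sqrt(12210)/55 - 2750 = -2750 + sqrt(12210)/55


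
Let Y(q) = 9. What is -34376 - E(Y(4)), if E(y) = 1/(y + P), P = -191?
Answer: -6256431/182 ≈ -34376.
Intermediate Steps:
E(y) = 1/(-191 + y) (E(y) = 1/(y - 191) = 1/(-191 + y))
-34376 - E(Y(4)) = -34376 - 1/(-191 + 9) = -34376 - 1/(-182) = -34376 - 1*(-1/182) = -34376 + 1/182 = -6256431/182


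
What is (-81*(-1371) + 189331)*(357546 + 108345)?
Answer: 139945270362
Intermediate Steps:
(-81*(-1371) + 189331)*(357546 + 108345) = (111051 + 189331)*465891 = 300382*465891 = 139945270362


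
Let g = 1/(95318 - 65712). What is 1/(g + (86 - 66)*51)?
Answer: 29606/30198121 ≈ 0.00098039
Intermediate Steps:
g = 1/29606 ≈ 3.3777e-5
1/(g + (86 - 66)*51) = 1/(1/29606 + (86 - 66)*51) = 1/(1/29606 + 20*51) = 1/(1/29606 + 1020) = 1/(30198121/29606) = 29606/30198121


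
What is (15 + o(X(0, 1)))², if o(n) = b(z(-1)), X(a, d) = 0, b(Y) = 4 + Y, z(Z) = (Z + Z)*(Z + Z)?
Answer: 529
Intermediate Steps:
z(Z) = 4*Z² (z(Z) = (2*Z)*(2*Z) = 4*Z²)
o(n) = 8 (o(n) = 4 + 4*(-1)² = 4 + 4*1 = 4 + 4 = 8)
(15 + o(X(0, 1)))² = (15 + 8)² = 23² = 529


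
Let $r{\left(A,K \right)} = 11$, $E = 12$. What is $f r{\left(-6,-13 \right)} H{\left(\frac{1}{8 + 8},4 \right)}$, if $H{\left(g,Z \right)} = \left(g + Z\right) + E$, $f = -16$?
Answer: $-2827$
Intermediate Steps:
$H{\left(g,Z \right)} = 12 + Z + g$ ($H{\left(g,Z \right)} = \left(g + Z\right) + 12 = \left(Z + g\right) + 12 = 12 + Z + g$)
$f r{\left(-6,-13 \right)} H{\left(\frac{1}{8 + 8},4 \right)} = \left(-16\right) 11 \left(12 + 4 + \frac{1}{8 + 8}\right) = - 176 \left(12 + 4 + \frac{1}{16}\right) = \left(-176\right) \frac{257}{16} = -2827$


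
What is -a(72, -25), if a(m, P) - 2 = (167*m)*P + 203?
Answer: 300395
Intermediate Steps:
a(m, P) = 205 + 167*P*m (a(m, P) = 2 + ((167*m)*P + 203) = 2 + (167*P*m + 203) = 2 + (203 + 167*P*m) = 205 + 167*P*m)
-a(72, -25) = -(205 + 167*(-25)*72) = -(205 - 300600) = -1*(-300395) = 300395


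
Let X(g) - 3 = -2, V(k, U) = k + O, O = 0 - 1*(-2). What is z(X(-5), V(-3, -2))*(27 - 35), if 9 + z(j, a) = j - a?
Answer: 56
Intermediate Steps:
O = 2 (O = 0 + 2 = 2)
V(k, U) = 2 + k (V(k, U) = k + 2 = 2 + k)
X(g) = 1 (X(g) = 3 - 2 = 1)
z(j, a) = -9 + j - a (z(j, a) = -9 + (j - a) = -9 + j - a)
z(X(-5), V(-3, -2))*(27 - 35) = (-9 + 1 - (2 - 3))*(27 - 35) = (-9 + 1 - 1*(-1))*(-8) = (-9 + 1 + 1)*(-8) = -7*(-8) = 56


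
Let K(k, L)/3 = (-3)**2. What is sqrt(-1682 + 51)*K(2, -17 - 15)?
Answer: 27*I*sqrt(1631) ≈ 1090.4*I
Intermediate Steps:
K(k, L) = 27 (K(k, L) = 3*(-3)**2 = 3*9 = 27)
sqrt(-1682 + 51)*K(2, -17 - 15) = sqrt(-1682 + 51)*27 = sqrt(-1631)*27 = (I*sqrt(1631))*27 = 27*I*sqrt(1631)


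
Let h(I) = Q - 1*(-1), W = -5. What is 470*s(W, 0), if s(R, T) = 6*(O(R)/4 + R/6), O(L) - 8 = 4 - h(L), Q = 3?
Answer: 3290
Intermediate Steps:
h(I) = 4 (h(I) = 3 - 1*(-1) = 3 + 1 = 4)
O(L) = 8 (O(L) = 8 + (4 - 1*4) = 8 + (4 - 4) = 8 + 0 = 8)
s(R, T) = 12 + R (s(R, T) = 6*(8/4 + R/6) = 6*(8*(¼) + R*(⅙)) = 6*(2 + R/6) = 12 + R)
470*s(W, 0) = 470*(12 - 5) = 470*7 = 3290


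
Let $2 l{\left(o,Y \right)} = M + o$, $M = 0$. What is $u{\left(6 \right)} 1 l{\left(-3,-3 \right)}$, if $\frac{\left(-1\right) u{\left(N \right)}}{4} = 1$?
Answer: $6$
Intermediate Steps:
$u{\left(N \right)} = -4$ ($u{\left(N \right)} = \left(-4\right) 1 = -4$)
$l{\left(o,Y \right)} = \frac{o}{2}$ ($l{\left(o,Y \right)} = \frac{0 + o}{2} = \frac{o}{2}$)
$u{\left(6 \right)} 1 l{\left(-3,-3 \right)} = \left(-4\right) 1 \cdot \frac{1}{2} \left(-3\right) = \left(-4\right) \left(- \frac{3}{2}\right) = 6$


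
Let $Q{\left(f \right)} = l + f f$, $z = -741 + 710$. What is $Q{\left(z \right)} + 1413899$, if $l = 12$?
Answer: $1414872$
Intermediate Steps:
$z = -31$
$Q{\left(f \right)} = 12 + f^{2}$ ($Q{\left(f \right)} = 12 + f f = 12 + f^{2}$)
$Q{\left(z \right)} + 1413899 = \left(12 + \left(-31\right)^{2}\right) + 1413899 = \left(12 + 961\right) + 1413899 = 973 + 1413899 = 1414872$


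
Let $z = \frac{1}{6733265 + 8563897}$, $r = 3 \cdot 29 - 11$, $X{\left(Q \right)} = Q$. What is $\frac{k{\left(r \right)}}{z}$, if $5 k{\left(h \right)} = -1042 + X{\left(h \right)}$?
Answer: $- \frac{14777058492}{5} \approx -2.9554 \cdot 10^{9}$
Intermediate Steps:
$r = 76$ ($r = 87 - 11 = 76$)
$z = \frac{1}{15297162} \approx 6.5372 \cdot 10^{-8}$
$k{\left(h \right)} = - \frac{1042}{5} + \frac{h}{5}$ ($k{\left(h \right)} = \frac{-1042 + h}{5} = - \frac{1042}{5} + \frac{h}{5}$)
$\frac{k{\left(r \right)}}{z} = \left(- \frac{1042}{5} + \frac{1}{5} \cdot 76\right) \frac{1}{\frac{1}{15297162}} = \left(- \frac{1042}{5} + \frac{76}{5}\right) 15297162 = \left(- \frac{966}{5}\right) 15297162 = - \frac{14777058492}{5}$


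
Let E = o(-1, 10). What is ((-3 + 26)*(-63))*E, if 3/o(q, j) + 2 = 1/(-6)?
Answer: 26082/13 ≈ 2006.3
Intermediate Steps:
o(q, j) = -18/13 (o(q, j) = 3/(-2 + 1/(-6)) = 3/(-2 - 1/6) = 3/(-13/6) = 3*(-6/13) = -18/13)
E = -18/13 ≈ -1.3846
((-3 + 26)*(-63))*E = ((-3 + 26)*(-63))*(-18/13) = (23*(-63))*(-18/13) = -1449*(-18/13) = 26082/13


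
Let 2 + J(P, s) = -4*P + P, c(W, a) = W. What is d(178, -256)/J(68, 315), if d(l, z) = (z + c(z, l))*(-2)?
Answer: -512/103 ≈ -4.9709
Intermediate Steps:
d(l, z) = -4*z (d(l, z) = (z + z)*(-2) = (2*z)*(-2) = -4*z)
J(P, s) = -2 - 3*P (J(P, s) = -2 + (-4*P + P) = -2 - 3*P)
d(178, -256)/J(68, 315) = (-4*(-256))/(-2 - 3*68) = 1024/(-2 - 204) = 1024/(-206) = 1024*(-1/206) = -512/103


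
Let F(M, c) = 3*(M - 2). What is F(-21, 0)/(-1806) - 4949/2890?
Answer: -728207/434945 ≈ -1.6743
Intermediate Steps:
F(M, c) = -6 + 3*M (F(M, c) = 3*(-2 + M) = -6 + 3*M)
F(-21, 0)/(-1806) - 4949/2890 = (-6 + 3*(-21))/(-1806) - 4949/2890 = (-6 - 63)*(-1/1806) - 4949*1/2890 = -69*(-1/1806) - 4949/2890 = 23/602 - 4949/2890 = -728207/434945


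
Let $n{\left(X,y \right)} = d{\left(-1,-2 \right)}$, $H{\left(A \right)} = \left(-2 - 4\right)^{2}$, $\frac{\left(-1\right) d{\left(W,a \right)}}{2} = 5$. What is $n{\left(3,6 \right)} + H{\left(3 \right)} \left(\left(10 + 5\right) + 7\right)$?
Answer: $782$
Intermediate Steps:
$d{\left(W,a \right)} = -10$ ($d{\left(W,a \right)} = \left(-2\right) 5 = -10$)
$H{\left(A \right)} = 36$ ($H{\left(A \right)} = \left(-6\right)^{2} = 36$)
$n{\left(X,y \right)} = -10$
$n{\left(3,6 \right)} + H{\left(3 \right)} \left(\left(10 + 5\right) + 7\right) = -10 + 36 \left(\left(10 + 5\right) + 7\right) = -10 + 36 \left(15 + 7\right) = -10 + 36 \cdot 22 = -10 + 792 = 782$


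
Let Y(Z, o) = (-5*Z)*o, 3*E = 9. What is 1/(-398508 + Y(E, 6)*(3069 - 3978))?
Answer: -1/316698 ≈ -3.1576e-6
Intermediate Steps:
E = 3 (E = (⅓)*9 = 3)
Y(Z, o) = -5*Z*o
1/(-398508 + Y(E, 6)*(3069 - 3978)) = 1/(-398508 + (-5*3*6)*(3069 - 3978)) = 1/(-398508 - 90*(-909)) = 1/(-398508 + 81810) = 1/(-316698) = -1/316698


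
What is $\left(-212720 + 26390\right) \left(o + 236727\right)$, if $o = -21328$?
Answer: $-40135295670$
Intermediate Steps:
$\left(-212720 + 26390\right) \left(o + 236727\right) = \left(-212720 + 26390\right) \left(-21328 + 236727\right) = \left(-186330\right) 215399 = -40135295670$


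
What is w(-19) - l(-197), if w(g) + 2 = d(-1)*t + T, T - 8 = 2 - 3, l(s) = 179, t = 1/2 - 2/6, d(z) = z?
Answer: -1045/6 ≈ -174.17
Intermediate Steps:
t = ⅙ (t = 1*(½) - 2*⅙ = ½ - ⅓ = ⅙ ≈ 0.16667)
T = 7 (T = 8 + (2 - 3) = 8 - 1 = 7)
w(g) = 29/6 (w(g) = -2 + (-1*⅙ + 7) = -2 + (-⅙ + 7) = -2 + 41/6 = 29/6)
w(-19) - l(-197) = 29/6 - 1*179 = 29/6 - 179 = -1045/6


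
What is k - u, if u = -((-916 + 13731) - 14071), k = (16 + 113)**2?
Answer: 15385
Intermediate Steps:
k = 16641 (k = 129**2 = 16641)
u = 1256 (u = -(12815 - 14071) = -1*(-1256) = 1256)
k - u = 16641 - 1*1256 = 16641 - 1256 = 15385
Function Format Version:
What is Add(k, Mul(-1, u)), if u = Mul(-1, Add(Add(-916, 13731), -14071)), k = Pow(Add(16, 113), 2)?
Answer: 15385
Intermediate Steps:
k = 16641 (k = Pow(129, 2) = 16641)
u = 1256 (u = Mul(-1, Add(12815, -14071)) = Mul(-1, -1256) = 1256)
Add(k, Mul(-1, u)) = Add(16641, Mul(-1, 1256)) = Add(16641, -1256) = 15385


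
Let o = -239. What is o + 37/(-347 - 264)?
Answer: -146066/611 ≈ -239.06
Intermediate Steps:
o + 37/(-347 - 264) = -239 + 37/(-347 - 264) = -239 + 37/(-611) = -239 + 37*(-1/611) = -239 - 37/611 = -146066/611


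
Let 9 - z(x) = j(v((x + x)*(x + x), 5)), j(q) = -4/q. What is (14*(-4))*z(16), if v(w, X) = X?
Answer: -2744/5 ≈ -548.80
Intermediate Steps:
z(x) = 49/5 (z(x) = 9 - (-4)/5 = 9 - 1*(-⅘) = 9 + ⅘ = 49/5)
(14*(-4))*z(16) = (14*(-4))*(49/5) = -56*49/5 = -2744/5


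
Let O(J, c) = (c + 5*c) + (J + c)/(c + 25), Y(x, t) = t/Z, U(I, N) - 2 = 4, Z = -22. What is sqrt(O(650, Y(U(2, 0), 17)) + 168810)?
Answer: 4*sqrt(362722908405)/5863 ≈ 410.89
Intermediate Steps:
U(I, N) = 6 (U(I, N) = 2 + 4 = 6)
Y(x, t) = -t/22 (Y(x, t) = t/(-22) = t*(-1/22) = -t/22)
O(J, c) = 6*c + (J + c)/(25 + c)
sqrt(O(650, Y(U(2, 0), 17)) + 168810) = sqrt((650 + 6*(-1/22*17)**2 + 151*(-1/22*17))/(25 - 1/22*17) + 168810) = sqrt((650 + 6*(-17/22)**2 + 151*(-17/22))/(25 - 17/22) + 168810) = sqrt((650 + 6*(289/484) - 2567/22)/(533/22) + 168810) = sqrt(22*(650 + 867/242 - 2567/22)/533 + 168810) = sqrt((22/533)*(64965/121) + 168810) = sqrt(129930/5863 + 168810) = sqrt(989862960/5863) = 4*sqrt(362722908405)/5863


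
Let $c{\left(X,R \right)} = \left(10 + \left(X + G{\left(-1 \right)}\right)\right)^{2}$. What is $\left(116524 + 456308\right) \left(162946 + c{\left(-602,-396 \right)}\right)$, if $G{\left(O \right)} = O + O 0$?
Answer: $294776483040$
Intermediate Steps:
$G{\left(O \right)} = O$ ($G{\left(O \right)} = O + 0 = O$)
$c{\left(X,R \right)} = \left(9 + X\right)^{2}$ ($c{\left(X,R \right)} = \left(10 + \left(X - 1\right)\right)^{2} = \left(10 + \left(-1 + X\right)\right)^{2} = \left(9 + X\right)^{2}$)
$\left(116524 + 456308\right) \left(162946 + c{\left(-602,-396 \right)}\right) = \left(116524 + 456308\right) \left(162946 + \left(9 - 602\right)^{2}\right) = 572832 \left(162946 + \left(-593\right)^{2}\right) = 572832 \left(162946 + 351649\right) = 572832 \cdot 514595 = 294776483040$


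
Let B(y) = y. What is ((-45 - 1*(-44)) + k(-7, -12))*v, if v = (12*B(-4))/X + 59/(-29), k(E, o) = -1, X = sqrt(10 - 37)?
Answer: 118/29 - 32*I*sqrt(3)/3 ≈ 4.069 - 18.475*I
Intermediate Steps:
X = 3*I*sqrt(3) (X = sqrt(-27) = 3*I*sqrt(3) ≈ 5.1962*I)
v = -59/29 + 16*I*sqrt(3)/3 (v = (12*(-4))/((3*I*sqrt(3))) + 59/(-29) = -(-16)*I*sqrt(3)/3 + 59*(-1/29) = 16*I*sqrt(3)/3 - 59/29 = -59/29 + 16*I*sqrt(3)/3 ≈ -2.0345 + 9.2376*I)
((-45 - 1*(-44)) + k(-7, -12))*v = ((-45 - 1*(-44)) - 1)*(-59/29 + 16*I*sqrt(3)/3) = ((-45 + 44) - 1)*(-59/29 + 16*I*sqrt(3)/3) = (-1 - 1)*(-59/29 + 16*I*sqrt(3)/3) = -2*(-59/29 + 16*I*sqrt(3)/3) = 118/29 - 32*I*sqrt(3)/3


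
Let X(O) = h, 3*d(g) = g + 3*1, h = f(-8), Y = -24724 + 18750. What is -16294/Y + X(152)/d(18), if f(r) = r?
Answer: 33133/20909 ≈ 1.5846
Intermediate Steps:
Y = -5974
h = -8
d(g) = 1 + g/3 (d(g) = (g + 3*1)/3 = (g + 3)/3 = (3 + g)/3 = 1 + g/3)
X(O) = -8
-16294/Y + X(152)/d(18) = -16294/(-5974) - 8/(1 + (⅓)*18) = -16294*(-1/5974) - 8/(1 + 6) = 8147/2987 - 8/7 = 33133/20909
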